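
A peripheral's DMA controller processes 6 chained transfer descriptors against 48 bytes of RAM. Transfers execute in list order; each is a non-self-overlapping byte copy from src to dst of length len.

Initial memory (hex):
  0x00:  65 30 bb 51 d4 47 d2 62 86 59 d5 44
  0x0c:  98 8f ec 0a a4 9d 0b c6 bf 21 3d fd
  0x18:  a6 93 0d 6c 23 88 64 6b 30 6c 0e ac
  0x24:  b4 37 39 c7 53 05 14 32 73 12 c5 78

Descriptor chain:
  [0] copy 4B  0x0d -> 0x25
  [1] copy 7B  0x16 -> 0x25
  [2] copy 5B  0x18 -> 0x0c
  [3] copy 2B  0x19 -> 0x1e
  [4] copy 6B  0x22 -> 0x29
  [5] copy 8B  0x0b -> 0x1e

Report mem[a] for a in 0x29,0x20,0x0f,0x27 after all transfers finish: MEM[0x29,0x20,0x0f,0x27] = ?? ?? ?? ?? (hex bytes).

[0] 0x0d->0x25 len=4 : 8f ec 0a a4
[1] 0x16->0x25 len=7 : 3d fd a6 93 0d 6c 23
[2] 0x18->0x0c len=5 : a6 93 0d 6c 23
[3] 0x19->0x1e len=2 : 93 0d
[4] 0x22->0x29 len=6 : 0e ac b4 3d fd a6
[5] 0x0b->0x1e len=8 : 44 a6 93 0d 6c 23 9d 0b
query mem[0x29]=0x0e, mem[0x20]=0x93, mem[0x0f]=0x6c, mem[0x27]=0xa6

MEM[0x29,0x20,0x0f,0x27] = 0e 93 6c a6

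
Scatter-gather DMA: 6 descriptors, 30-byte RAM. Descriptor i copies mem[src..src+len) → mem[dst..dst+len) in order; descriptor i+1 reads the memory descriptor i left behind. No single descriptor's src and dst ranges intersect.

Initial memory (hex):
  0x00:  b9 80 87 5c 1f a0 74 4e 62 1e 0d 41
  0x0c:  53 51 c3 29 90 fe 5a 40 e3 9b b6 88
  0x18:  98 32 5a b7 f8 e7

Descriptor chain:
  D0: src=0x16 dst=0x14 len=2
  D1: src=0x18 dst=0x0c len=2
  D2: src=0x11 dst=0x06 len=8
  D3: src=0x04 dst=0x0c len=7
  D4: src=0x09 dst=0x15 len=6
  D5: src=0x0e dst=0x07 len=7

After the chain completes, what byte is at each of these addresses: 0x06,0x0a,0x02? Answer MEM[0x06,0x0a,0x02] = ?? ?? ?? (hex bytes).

#0 dst[0x14+2] := {0xb6,0x88}
#1 dst[0x0c+2] := {0x98,0x32}
#2 dst[0x06+8] := {0xfe,0x5a,0x40,0xb6,0x88,0xb6,0x88,0x98}
#3 dst[0x0c+7] := {0x1f,0xa0,0xfe,0x5a,0x40,0xb6,0x88}
#4 dst[0x15+6] := {0xb6,0x88,0xb6,0x1f,0xa0,0xfe}
#5 dst[0x07+7] := {0xfe,0x5a,0x40,0xb6,0x88,0x40,0xb6}
query mem[0x06]=0xfe, mem[0x0a]=0xb6, mem[0x02]=0x87

MEM[0x06,0x0a,0x02] = fe b6 87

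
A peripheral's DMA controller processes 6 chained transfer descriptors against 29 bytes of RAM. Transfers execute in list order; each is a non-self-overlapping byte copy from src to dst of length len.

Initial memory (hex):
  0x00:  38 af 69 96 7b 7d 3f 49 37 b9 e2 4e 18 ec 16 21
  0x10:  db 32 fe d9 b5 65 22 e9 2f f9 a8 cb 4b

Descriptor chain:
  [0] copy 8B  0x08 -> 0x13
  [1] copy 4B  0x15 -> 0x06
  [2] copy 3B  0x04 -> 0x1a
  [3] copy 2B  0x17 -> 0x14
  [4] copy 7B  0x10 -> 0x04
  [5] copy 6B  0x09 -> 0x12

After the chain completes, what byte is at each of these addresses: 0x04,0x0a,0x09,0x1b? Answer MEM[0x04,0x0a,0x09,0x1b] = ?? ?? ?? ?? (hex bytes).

MEM[0x04,0x0a,0x09,0x1b] = db 4e ec 7d

#0 dst[0x13+8] := {0x37,0xb9,0xe2,0x4e,0x18,0xec,0x16,0x21}
#1 dst[0x06+4] := {0xe2,0x4e,0x18,0xec}
#2 dst[0x1a+3] := {0x7b,0x7d,0xe2}
#3 dst[0x14+2] := {0x18,0xec}
#4 dst[0x04+7] := {0xdb,0x32,0xfe,0x37,0x18,0xec,0x4e}
#5 dst[0x12+6] := {0xec,0x4e,0x4e,0x18,0xec,0x16}
query mem[0x04]=0xdb, mem[0x0a]=0x4e, mem[0x09]=0xec, mem[0x1b]=0x7d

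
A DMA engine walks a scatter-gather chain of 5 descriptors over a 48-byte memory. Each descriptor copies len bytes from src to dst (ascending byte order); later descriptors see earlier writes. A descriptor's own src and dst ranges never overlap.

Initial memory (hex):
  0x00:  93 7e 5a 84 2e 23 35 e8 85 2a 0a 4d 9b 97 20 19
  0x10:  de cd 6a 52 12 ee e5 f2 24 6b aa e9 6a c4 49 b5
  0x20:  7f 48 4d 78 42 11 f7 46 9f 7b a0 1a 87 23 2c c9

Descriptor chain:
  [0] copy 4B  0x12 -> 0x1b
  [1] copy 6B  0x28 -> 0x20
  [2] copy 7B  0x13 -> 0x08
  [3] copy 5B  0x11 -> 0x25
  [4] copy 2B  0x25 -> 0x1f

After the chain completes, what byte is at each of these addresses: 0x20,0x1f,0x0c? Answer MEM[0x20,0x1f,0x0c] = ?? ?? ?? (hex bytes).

MEM[0x20,0x1f,0x0c] = 6a cd f2

[0] 0x12->0x1b len=4 : 6a 52 12 ee
[1] 0x28->0x20 len=6 : 9f 7b a0 1a 87 23
[2] 0x13->0x08 len=7 : 52 12 ee e5 f2 24 6b
[3] 0x11->0x25 len=5 : cd 6a 52 12 ee
[4] 0x25->0x1f len=2 : cd 6a
query mem[0x20]=0x6a, mem[0x1f]=0xcd, mem[0x0c]=0xf2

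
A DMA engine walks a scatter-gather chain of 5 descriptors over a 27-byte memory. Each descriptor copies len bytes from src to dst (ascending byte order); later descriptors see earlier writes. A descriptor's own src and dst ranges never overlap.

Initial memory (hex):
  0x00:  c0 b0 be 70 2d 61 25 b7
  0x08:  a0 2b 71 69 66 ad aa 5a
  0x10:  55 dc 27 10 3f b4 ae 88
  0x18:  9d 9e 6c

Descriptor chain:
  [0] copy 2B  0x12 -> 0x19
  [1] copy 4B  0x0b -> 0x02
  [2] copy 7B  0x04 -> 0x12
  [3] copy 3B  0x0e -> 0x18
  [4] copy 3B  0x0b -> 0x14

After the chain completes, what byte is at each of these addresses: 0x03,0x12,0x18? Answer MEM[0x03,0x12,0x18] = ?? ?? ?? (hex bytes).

[0] 0x12->0x19 len=2 : 27 10
[1] 0x0b->0x02 len=4 : 69 66 ad aa
[2] 0x04->0x12 len=7 : ad aa 25 b7 a0 2b 71
[3] 0x0e->0x18 len=3 : aa 5a 55
[4] 0x0b->0x14 len=3 : 69 66 ad
query mem[0x03]=0x66, mem[0x12]=0xad, mem[0x18]=0xaa

MEM[0x03,0x12,0x18] = 66 ad aa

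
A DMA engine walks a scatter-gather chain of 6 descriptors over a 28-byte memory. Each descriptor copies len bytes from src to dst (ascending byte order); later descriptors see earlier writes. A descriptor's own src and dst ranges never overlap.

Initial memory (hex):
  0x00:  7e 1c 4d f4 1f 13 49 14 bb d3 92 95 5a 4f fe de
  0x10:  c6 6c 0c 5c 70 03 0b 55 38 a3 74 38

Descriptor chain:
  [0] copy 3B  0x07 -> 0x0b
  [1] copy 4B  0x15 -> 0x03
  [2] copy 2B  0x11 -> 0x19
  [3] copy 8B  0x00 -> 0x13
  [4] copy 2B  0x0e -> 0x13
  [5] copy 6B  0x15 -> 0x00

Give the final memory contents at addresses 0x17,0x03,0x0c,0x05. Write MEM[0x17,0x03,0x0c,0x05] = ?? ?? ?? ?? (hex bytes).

#0 dst[0x0b+3] := {0x14,0xbb,0xd3}
#1 dst[0x03+4] := {0x03,0x0b,0x55,0x38}
#2 dst[0x19+2] := {0x6c,0x0c}
#3 dst[0x13+8] := {0x7e,0x1c,0x4d,0x03,0x0b,0x55,0x38,0x14}
#4 dst[0x13+2] := {0xfe,0xde}
#5 dst[0x00+6] := {0x4d,0x03,0x0b,0x55,0x38,0x14}
query mem[0x17]=0x0b, mem[0x03]=0x55, mem[0x0c]=0xbb, mem[0x05]=0x14

MEM[0x17,0x03,0x0c,0x05] = 0b 55 bb 14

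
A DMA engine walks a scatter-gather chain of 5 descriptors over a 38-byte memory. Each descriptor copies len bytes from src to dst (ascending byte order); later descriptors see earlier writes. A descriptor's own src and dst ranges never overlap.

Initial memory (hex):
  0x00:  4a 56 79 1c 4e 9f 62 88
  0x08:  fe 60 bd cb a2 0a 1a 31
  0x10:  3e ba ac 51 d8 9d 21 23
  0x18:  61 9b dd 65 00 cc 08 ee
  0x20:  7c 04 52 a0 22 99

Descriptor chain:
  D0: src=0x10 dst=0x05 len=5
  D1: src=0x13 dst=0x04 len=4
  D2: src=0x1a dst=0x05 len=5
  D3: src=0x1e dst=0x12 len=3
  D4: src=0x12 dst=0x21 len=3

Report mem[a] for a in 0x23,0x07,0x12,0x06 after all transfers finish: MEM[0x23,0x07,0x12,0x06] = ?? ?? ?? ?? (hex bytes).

[0] 0x10->0x05 len=5 : 3e ba ac 51 d8
[1] 0x13->0x04 len=4 : 51 d8 9d 21
[2] 0x1a->0x05 len=5 : dd 65 00 cc 08
[3] 0x1e->0x12 len=3 : 08 ee 7c
[4] 0x12->0x21 len=3 : 08 ee 7c
query mem[0x23]=0x7c, mem[0x07]=0x00, mem[0x12]=0x08, mem[0x06]=0x65

MEM[0x23,0x07,0x12,0x06] = 7c 00 08 65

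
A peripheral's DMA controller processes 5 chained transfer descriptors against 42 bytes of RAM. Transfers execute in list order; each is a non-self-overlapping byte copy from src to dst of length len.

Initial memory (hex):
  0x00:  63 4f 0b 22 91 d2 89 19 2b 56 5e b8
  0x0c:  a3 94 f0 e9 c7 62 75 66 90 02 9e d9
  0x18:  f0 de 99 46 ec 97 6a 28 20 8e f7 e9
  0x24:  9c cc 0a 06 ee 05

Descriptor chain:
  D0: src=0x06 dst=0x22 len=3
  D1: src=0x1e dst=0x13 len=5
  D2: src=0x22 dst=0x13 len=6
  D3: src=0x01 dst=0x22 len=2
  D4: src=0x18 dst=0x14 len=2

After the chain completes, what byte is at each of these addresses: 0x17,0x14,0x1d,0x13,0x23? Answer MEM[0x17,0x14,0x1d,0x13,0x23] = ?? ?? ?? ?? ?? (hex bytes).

  after D0: wrote 3B at 0x22 = 89192b
  after D1: wrote 5B at 0x13 = 6a28208e89
  after D2: wrote 6B at 0x13 = 89192bcc0a06
  after D3: wrote 2B at 0x22 = 4f0b
  after D4: wrote 2B at 0x14 = 06de
query mem[0x17]=0x0a, mem[0x14]=0x06, mem[0x1d]=0x97, mem[0x13]=0x89, mem[0x23]=0x0b

MEM[0x17,0x14,0x1d,0x13,0x23] = 0a 06 97 89 0b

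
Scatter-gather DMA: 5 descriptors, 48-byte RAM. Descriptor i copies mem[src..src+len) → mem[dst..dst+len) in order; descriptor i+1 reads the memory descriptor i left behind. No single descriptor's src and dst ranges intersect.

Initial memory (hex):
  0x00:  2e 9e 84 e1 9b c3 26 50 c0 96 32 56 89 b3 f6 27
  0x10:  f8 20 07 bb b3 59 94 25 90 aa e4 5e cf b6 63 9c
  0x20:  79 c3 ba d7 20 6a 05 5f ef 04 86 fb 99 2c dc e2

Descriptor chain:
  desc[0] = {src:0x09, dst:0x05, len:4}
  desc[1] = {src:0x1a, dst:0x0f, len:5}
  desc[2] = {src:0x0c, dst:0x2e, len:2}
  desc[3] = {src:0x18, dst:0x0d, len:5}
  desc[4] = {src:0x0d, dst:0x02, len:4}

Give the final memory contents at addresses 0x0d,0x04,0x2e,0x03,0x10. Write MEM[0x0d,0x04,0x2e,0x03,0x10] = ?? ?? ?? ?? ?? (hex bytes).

  after D0: wrote 4B at 0x05 = 96325689
  after D1: wrote 5B at 0x0f = e45ecfb663
  after D2: wrote 2B at 0x2e = 89b3
  after D3: wrote 5B at 0x0d = 90aae45ecf
  after D4: wrote 4B at 0x02 = 90aae45e
query mem[0x0d]=0x90, mem[0x04]=0xe4, mem[0x2e]=0x89, mem[0x03]=0xaa, mem[0x10]=0x5e

MEM[0x0d,0x04,0x2e,0x03,0x10] = 90 e4 89 aa 5e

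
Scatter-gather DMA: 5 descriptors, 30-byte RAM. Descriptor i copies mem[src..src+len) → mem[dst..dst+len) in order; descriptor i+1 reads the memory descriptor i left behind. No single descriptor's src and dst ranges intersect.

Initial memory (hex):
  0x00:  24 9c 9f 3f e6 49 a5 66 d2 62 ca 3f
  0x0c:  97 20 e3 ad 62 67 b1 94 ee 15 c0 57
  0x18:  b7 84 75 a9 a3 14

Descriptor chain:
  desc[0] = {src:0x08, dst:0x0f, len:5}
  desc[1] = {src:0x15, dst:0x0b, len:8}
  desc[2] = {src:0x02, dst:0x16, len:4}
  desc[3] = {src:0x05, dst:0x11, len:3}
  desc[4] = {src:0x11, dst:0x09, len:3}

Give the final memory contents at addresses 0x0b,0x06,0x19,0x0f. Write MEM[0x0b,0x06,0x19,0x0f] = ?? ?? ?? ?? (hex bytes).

MEM[0x0b,0x06,0x19,0x0f] = 66 a5 49 84

#0 dst[0x0f+5] := {0xd2,0x62,0xca,0x3f,0x97}
#1 dst[0x0b+8] := {0x15,0xc0,0x57,0xb7,0x84,0x75,0xa9,0xa3}
#2 dst[0x16+4] := {0x9f,0x3f,0xe6,0x49}
#3 dst[0x11+3] := {0x49,0xa5,0x66}
#4 dst[0x09+3] := {0x49,0xa5,0x66}
query mem[0x0b]=0x66, mem[0x06]=0xa5, mem[0x19]=0x49, mem[0x0f]=0x84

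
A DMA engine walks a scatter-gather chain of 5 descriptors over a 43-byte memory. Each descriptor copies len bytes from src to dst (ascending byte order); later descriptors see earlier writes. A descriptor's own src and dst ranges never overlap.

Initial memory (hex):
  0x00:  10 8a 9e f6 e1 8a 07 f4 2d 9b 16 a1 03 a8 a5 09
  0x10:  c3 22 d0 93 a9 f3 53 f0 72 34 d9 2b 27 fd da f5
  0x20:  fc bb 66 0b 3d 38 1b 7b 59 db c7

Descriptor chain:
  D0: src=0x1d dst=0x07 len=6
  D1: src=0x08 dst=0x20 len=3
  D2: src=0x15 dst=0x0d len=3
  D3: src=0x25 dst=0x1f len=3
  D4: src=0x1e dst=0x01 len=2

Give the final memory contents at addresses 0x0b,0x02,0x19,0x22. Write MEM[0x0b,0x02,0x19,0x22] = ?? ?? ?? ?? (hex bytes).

D0: mem[0x07..0x0c] <- [fd da f5 fc bb 66]
D1: mem[0x20..0x22] <- [da f5 fc]
D2: mem[0x0d..0x0f] <- [f3 53 f0]
D3: mem[0x1f..0x21] <- [38 1b 7b]
D4: mem[0x01..0x02] <- [da 38]
query mem[0x0b]=0xbb, mem[0x02]=0x38, mem[0x19]=0x34, mem[0x22]=0xfc

MEM[0x0b,0x02,0x19,0x22] = bb 38 34 fc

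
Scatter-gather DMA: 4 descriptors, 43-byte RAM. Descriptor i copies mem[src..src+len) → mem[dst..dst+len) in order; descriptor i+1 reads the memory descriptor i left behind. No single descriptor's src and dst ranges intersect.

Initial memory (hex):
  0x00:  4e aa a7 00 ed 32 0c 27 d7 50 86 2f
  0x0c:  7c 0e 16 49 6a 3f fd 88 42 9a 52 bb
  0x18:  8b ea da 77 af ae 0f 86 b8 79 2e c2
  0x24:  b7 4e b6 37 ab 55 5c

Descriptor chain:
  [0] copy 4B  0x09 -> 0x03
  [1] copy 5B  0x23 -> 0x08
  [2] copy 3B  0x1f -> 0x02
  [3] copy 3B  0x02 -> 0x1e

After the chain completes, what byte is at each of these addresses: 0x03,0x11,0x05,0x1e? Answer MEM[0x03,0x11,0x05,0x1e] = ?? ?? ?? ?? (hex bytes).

[0] 0x09->0x03 len=4 : 50 86 2f 7c
[1] 0x23->0x08 len=5 : c2 b7 4e b6 37
[2] 0x1f->0x02 len=3 : 86 b8 79
[3] 0x02->0x1e len=3 : 86 b8 79
query mem[0x03]=0xb8, mem[0x11]=0x3f, mem[0x05]=0x2f, mem[0x1e]=0x86

MEM[0x03,0x11,0x05,0x1e] = b8 3f 2f 86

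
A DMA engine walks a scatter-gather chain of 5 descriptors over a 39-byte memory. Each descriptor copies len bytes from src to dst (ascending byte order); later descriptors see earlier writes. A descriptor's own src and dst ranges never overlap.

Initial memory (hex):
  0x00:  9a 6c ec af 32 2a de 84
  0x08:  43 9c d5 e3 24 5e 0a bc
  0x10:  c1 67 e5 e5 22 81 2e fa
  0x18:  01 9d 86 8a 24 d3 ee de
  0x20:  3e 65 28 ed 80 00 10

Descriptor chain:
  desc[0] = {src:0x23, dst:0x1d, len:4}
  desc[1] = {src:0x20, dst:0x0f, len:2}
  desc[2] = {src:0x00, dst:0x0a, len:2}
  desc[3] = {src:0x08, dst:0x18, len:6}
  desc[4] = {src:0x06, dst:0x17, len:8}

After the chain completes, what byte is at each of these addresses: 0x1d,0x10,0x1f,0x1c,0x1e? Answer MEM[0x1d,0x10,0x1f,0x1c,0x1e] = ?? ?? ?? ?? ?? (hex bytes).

  after D0: wrote 4B at 0x1d = ed800010
  after D1: wrote 2B at 0x0f = 1065
  after D2: wrote 2B at 0x0a = 9a6c
  after D3: wrote 6B at 0x18 = 439c9a6c245e
  after D4: wrote 8B at 0x17 = de84439c9a6c245e
query mem[0x1d]=0x24, mem[0x10]=0x65, mem[0x1f]=0x00, mem[0x1c]=0x6c, mem[0x1e]=0x5e

MEM[0x1d,0x10,0x1f,0x1c,0x1e] = 24 65 00 6c 5e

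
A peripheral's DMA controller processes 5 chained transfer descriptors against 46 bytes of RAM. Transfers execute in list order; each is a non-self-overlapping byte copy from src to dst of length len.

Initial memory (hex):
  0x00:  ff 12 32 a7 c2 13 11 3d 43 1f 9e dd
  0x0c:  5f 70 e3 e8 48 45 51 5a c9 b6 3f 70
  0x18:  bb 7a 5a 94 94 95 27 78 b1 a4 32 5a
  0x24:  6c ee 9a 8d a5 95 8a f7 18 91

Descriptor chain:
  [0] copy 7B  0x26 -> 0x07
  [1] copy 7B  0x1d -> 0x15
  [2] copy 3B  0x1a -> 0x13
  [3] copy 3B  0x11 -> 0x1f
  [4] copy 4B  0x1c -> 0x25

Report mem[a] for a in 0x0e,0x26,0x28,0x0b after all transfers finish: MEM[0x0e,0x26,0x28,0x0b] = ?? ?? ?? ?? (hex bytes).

#0 dst[0x07+7] := {0x9a,0x8d,0xa5,0x95,0x8a,0xf7,0x18}
#1 dst[0x15+7] := {0x95,0x27,0x78,0xb1,0xa4,0x32,0x5a}
#2 dst[0x13+3] := {0x32,0x5a,0x94}
#3 dst[0x1f+3] := {0x45,0x51,0x32}
#4 dst[0x25+4] := {0x94,0x95,0x27,0x45}
query mem[0x0e]=0xe3, mem[0x26]=0x95, mem[0x28]=0x45, mem[0x0b]=0x8a

MEM[0x0e,0x26,0x28,0x0b] = e3 95 45 8a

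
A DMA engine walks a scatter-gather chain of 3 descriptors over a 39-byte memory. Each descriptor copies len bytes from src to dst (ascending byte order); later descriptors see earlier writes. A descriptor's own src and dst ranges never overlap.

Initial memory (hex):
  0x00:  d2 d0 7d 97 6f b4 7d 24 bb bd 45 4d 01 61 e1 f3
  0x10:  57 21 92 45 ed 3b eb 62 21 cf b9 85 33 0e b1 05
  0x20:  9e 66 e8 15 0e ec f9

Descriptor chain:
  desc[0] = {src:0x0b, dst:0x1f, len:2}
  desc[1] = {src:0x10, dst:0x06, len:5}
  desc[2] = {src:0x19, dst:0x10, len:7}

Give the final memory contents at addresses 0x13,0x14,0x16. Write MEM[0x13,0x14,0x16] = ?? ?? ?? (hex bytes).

  after D0: wrote 2B at 0x1f = 4d01
  after D1: wrote 5B at 0x06 = 57219245ed
  after D2: wrote 7B at 0x10 = cfb985330eb14d
query mem[0x13]=0x33, mem[0x14]=0x0e, mem[0x16]=0x4d

MEM[0x13,0x14,0x16] = 33 0e 4d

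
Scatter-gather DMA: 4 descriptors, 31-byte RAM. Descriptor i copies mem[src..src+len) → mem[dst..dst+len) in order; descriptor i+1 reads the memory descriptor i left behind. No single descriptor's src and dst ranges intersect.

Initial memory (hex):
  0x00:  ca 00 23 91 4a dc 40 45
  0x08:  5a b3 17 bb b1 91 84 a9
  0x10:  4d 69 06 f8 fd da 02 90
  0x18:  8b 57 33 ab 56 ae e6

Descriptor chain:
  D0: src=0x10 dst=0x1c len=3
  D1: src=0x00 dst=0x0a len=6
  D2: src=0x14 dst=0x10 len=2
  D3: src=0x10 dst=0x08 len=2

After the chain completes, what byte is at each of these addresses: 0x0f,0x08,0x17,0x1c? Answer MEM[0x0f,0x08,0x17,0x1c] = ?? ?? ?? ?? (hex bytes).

MEM[0x0f,0x08,0x17,0x1c] = dc fd 90 4d

D0: mem[0x1c..0x1e] <- [4d 69 06]
D1: mem[0x0a..0x0f] <- [ca 00 23 91 4a dc]
D2: mem[0x10..0x11] <- [fd da]
D3: mem[0x08..0x09] <- [fd da]
query mem[0x0f]=0xdc, mem[0x08]=0xfd, mem[0x17]=0x90, mem[0x1c]=0x4d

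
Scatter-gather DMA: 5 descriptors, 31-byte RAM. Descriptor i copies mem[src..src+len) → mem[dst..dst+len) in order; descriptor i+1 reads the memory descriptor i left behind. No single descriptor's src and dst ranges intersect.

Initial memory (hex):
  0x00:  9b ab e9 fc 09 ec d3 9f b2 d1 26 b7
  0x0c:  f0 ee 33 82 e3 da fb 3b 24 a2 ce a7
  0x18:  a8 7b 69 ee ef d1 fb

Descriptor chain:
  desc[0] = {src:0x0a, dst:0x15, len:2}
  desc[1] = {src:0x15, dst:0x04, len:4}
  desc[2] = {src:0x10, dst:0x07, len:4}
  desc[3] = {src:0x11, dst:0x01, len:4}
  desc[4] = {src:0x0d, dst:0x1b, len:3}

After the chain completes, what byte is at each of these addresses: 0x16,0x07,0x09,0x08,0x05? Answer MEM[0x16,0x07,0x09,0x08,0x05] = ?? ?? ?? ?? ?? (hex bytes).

  after D0: wrote 2B at 0x15 = 26b7
  after D1: wrote 4B at 0x04 = 26b7a7a8
  after D2: wrote 4B at 0x07 = e3dafb3b
  after D3: wrote 4B at 0x01 = dafb3b24
  after D4: wrote 3B at 0x1b = ee3382
query mem[0x16]=0xb7, mem[0x07]=0xe3, mem[0x09]=0xfb, mem[0x08]=0xda, mem[0x05]=0xb7

MEM[0x16,0x07,0x09,0x08,0x05] = b7 e3 fb da b7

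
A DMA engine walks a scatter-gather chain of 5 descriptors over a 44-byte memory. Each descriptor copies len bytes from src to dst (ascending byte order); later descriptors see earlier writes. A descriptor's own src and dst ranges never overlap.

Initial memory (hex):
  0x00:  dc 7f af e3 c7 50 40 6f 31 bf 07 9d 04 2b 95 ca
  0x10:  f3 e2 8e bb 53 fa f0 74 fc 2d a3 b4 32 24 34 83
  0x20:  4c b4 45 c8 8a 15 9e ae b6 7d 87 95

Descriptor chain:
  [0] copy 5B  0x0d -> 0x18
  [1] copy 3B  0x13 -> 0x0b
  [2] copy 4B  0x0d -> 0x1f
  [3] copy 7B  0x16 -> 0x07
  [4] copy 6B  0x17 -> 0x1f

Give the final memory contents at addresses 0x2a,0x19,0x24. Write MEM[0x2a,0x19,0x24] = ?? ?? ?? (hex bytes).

MEM[0x2a,0x19,0x24] = 87 95 e2

#0 dst[0x18+5] := {0x2b,0x95,0xca,0xf3,0xe2}
#1 dst[0x0b+3] := {0xbb,0x53,0xfa}
#2 dst[0x1f+4] := {0xfa,0x95,0xca,0xf3}
#3 dst[0x07+7] := {0xf0,0x74,0x2b,0x95,0xca,0xf3,0xe2}
#4 dst[0x1f+6] := {0x74,0x2b,0x95,0xca,0xf3,0xe2}
query mem[0x2a]=0x87, mem[0x19]=0x95, mem[0x24]=0xe2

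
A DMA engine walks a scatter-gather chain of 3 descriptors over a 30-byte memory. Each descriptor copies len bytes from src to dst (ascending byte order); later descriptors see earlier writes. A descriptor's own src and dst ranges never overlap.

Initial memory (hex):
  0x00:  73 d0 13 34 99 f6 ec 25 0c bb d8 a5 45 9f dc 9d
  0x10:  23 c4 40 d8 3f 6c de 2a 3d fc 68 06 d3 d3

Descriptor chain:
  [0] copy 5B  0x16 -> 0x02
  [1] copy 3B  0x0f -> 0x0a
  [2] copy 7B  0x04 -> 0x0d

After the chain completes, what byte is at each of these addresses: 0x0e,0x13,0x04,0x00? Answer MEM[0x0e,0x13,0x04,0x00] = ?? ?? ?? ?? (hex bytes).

MEM[0x0e,0x13,0x04,0x00] = fc 9d 3d 73

#0 dst[0x02+5] := {0xde,0x2a,0x3d,0xfc,0x68}
#1 dst[0x0a+3] := {0x9d,0x23,0xc4}
#2 dst[0x0d+7] := {0x3d,0xfc,0x68,0x25,0x0c,0xbb,0x9d}
query mem[0x0e]=0xfc, mem[0x13]=0x9d, mem[0x04]=0x3d, mem[0x00]=0x73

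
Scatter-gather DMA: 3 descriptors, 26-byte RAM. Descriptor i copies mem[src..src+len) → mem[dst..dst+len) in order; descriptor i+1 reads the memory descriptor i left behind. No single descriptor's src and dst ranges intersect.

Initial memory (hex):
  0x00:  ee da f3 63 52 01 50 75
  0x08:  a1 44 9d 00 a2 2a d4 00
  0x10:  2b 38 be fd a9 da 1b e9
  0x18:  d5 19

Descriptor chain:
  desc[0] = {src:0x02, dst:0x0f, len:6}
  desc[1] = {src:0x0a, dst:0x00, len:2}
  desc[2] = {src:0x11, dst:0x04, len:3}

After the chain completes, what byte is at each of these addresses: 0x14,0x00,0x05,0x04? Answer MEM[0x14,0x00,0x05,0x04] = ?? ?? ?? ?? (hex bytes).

[0] 0x02->0x0f len=6 : f3 63 52 01 50 75
[1] 0x0a->0x00 len=2 : 9d 00
[2] 0x11->0x04 len=3 : 52 01 50
query mem[0x14]=0x75, mem[0x00]=0x9d, mem[0x05]=0x01, mem[0x04]=0x52

MEM[0x14,0x00,0x05,0x04] = 75 9d 01 52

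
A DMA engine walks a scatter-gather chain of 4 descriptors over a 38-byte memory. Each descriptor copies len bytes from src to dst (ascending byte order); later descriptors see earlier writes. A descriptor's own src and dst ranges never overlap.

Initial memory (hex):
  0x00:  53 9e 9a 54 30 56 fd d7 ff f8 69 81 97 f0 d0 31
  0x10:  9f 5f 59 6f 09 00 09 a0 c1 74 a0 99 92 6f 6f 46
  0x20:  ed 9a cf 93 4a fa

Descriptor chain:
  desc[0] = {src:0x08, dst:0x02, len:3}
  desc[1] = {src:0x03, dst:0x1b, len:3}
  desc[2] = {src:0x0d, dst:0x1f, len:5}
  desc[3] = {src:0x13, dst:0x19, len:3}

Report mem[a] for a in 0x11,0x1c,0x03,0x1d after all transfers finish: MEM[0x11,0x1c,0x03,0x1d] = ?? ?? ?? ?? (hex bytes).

  after D0: wrote 3B at 0x02 = fff869
  after D1: wrote 3B at 0x1b = f86956
  after D2: wrote 5B at 0x1f = f0d0319f5f
  after D3: wrote 3B at 0x19 = 6f0900
query mem[0x11]=0x5f, mem[0x1c]=0x69, mem[0x03]=0xf8, mem[0x1d]=0x56

MEM[0x11,0x1c,0x03,0x1d] = 5f 69 f8 56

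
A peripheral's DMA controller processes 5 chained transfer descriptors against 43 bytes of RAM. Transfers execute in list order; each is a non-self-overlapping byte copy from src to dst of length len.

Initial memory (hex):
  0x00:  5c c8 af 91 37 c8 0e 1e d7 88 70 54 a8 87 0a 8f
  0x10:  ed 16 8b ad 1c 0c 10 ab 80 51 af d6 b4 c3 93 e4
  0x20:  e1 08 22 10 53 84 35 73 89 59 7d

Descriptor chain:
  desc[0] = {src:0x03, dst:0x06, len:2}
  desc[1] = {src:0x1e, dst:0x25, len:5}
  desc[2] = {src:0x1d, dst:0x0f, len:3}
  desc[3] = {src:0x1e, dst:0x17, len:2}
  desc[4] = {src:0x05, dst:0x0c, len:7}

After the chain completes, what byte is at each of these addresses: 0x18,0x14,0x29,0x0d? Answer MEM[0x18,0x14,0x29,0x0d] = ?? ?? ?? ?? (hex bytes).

  after D0: wrote 2B at 0x06 = 9137
  after D1: wrote 5B at 0x25 = 93e4e10822
  after D2: wrote 3B at 0x0f = c393e4
  after D3: wrote 2B at 0x17 = 93e4
  after D4: wrote 7B at 0x0c = c89137d7887054
query mem[0x18]=0xe4, mem[0x14]=0x1c, mem[0x29]=0x22, mem[0x0d]=0x91

MEM[0x18,0x14,0x29,0x0d] = e4 1c 22 91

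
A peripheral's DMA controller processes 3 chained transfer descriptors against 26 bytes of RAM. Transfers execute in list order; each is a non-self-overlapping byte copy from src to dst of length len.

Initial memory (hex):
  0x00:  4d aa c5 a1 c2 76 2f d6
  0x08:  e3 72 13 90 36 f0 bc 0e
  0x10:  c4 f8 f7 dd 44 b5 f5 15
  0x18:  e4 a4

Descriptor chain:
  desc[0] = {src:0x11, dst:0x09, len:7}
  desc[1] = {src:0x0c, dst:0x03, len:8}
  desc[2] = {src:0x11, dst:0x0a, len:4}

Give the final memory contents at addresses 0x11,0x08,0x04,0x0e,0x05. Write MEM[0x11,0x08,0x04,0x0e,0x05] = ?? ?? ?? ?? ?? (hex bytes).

MEM[0x11,0x08,0x04,0x0e,0x05] = f8 f8 b5 f5 f5

D0: mem[0x09..0x0f] <- [f8 f7 dd 44 b5 f5 15]
D1: mem[0x03..0x0a] <- [44 b5 f5 15 c4 f8 f7 dd]
D2: mem[0x0a..0x0d] <- [f8 f7 dd 44]
query mem[0x11]=0xf8, mem[0x08]=0xf8, mem[0x04]=0xb5, mem[0x0e]=0xf5, mem[0x05]=0xf5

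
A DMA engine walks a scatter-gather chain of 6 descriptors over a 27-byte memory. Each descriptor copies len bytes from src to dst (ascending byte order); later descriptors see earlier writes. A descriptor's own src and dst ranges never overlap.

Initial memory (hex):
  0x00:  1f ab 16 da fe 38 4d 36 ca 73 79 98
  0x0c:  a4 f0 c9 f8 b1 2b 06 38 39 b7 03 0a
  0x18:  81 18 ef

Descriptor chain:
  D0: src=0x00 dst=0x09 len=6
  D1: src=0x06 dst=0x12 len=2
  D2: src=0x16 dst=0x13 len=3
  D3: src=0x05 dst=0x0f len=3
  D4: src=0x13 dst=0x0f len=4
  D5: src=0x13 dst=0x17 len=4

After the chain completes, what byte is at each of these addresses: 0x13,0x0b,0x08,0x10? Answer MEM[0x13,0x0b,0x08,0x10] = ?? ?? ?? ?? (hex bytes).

D0: mem[0x09..0x0e] <- [1f ab 16 da fe 38]
D1: mem[0x12..0x13] <- [4d 36]
D2: mem[0x13..0x15] <- [03 0a 81]
D3: mem[0x0f..0x11] <- [38 4d 36]
D4: mem[0x0f..0x12] <- [03 0a 81 03]
D5: mem[0x17..0x1a] <- [03 0a 81 03]
query mem[0x13]=0x03, mem[0x0b]=0x16, mem[0x08]=0xca, mem[0x10]=0x0a

MEM[0x13,0x0b,0x08,0x10] = 03 16 ca 0a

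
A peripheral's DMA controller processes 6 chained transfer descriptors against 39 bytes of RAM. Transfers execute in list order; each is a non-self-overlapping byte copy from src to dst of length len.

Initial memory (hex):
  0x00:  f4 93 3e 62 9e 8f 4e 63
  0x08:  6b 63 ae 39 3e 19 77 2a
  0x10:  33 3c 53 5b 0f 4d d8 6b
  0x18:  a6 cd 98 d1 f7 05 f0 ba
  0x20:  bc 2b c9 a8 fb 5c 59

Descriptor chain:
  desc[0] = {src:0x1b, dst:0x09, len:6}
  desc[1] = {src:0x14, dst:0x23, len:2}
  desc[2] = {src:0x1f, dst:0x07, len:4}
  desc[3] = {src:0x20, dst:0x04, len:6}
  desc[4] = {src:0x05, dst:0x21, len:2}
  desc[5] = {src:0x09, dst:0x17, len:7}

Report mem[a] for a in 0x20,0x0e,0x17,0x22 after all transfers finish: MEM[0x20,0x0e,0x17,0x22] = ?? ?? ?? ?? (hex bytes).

MEM[0x20,0x0e,0x17,0x22] = bc bc 5c c9

[0] 0x1b->0x09 len=6 : d1 f7 05 f0 ba bc
[1] 0x14->0x23 len=2 : 0f 4d
[2] 0x1f->0x07 len=4 : ba bc 2b c9
[3] 0x20->0x04 len=6 : bc 2b c9 0f 4d 5c
[4] 0x05->0x21 len=2 : 2b c9
[5] 0x09->0x17 len=7 : 5c c9 05 f0 ba bc 2a
query mem[0x20]=0xbc, mem[0x0e]=0xbc, mem[0x17]=0x5c, mem[0x22]=0xc9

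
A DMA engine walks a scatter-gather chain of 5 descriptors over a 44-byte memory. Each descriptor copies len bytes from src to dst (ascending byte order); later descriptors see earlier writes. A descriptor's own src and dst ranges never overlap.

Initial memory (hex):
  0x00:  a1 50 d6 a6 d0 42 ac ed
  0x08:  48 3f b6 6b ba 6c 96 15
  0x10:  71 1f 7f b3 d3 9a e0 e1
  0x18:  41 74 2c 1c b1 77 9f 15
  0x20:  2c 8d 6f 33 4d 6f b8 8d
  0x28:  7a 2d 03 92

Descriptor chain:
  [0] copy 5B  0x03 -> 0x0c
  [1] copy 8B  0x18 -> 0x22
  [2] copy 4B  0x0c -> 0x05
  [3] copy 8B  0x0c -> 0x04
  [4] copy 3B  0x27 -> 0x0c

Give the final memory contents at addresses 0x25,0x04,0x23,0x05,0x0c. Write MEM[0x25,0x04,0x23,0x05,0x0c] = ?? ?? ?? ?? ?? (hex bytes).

#0 dst[0x0c+5] := {0xa6,0xd0,0x42,0xac,0xed}
#1 dst[0x22+8] := {0x41,0x74,0x2c,0x1c,0xb1,0x77,0x9f,0x15}
#2 dst[0x05+4] := {0xa6,0xd0,0x42,0xac}
#3 dst[0x04+8] := {0xa6,0xd0,0x42,0xac,0xed,0x1f,0x7f,0xb3}
#4 dst[0x0c+3] := {0x77,0x9f,0x15}
query mem[0x25]=0x1c, mem[0x04]=0xa6, mem[0x23]=0x74, mem[0x05]=0xd0, mem[0x0c]=0x77

MEM[0x25,0x04,0x23,0x05,0x0c] = 1c a6 74 d0 77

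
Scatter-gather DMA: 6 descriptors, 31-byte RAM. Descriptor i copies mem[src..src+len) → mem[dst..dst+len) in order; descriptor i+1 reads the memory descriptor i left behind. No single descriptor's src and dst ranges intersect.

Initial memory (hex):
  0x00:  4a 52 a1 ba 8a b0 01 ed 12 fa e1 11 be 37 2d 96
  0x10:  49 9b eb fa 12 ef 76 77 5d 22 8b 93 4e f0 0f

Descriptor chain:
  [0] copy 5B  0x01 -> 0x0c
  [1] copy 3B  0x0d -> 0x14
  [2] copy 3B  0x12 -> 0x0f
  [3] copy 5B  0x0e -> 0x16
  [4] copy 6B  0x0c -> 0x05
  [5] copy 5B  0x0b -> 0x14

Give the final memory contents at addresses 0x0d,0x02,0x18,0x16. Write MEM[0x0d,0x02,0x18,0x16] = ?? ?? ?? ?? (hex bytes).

#0 dst[0x0c+5] := {0x52,0xa1,0xba,0x8a,0xb0}
#1 dst[0x14+3] := {0xa1,0xba,0x8a}
#2 dst[0x0f+3] := {0xeb,0xfa,0xa1}
#3 dst[0x16+5] := {0xba,0xeb,0xfa,0xa1,0xeb}
#4 dst[0x05+6] := {0x52,0xa1,0xba,0xeb,0xfa,0xa1}
#5 dst[0x14+5] := {0x11,0x52,0xa1,0xba,0xeb}
query mem[0x0d]=0xa1, mem[0x02]=0xa1, mem[0x18]=0xeb, mem[0x16]=0xa1

MEM[0x0d,0x02,0x18,0x16] = a1 a1 eb a1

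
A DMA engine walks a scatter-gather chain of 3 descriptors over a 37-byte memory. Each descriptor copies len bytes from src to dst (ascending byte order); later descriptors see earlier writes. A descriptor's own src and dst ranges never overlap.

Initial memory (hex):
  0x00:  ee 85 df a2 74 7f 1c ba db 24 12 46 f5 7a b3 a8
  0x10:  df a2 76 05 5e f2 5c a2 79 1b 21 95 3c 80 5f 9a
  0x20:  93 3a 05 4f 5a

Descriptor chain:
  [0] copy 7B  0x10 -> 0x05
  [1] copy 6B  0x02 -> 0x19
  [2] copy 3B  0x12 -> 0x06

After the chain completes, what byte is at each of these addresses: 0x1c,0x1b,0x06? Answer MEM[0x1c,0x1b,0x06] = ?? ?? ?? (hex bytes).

MEM[0x1c,0x1b,0x06] = df 74 76

[0] 0x10->0x05 len=7 : df a2 76 05 5e f2 5c
[1] 0x02->0x19 len=6 : df a2 74 df a2 76
[2] 0x12->0x06 len=3 : 76 05 5e
query mem[0x1c]=0xdf, mem[0x1b]=0x74, mem[0x06]=0x76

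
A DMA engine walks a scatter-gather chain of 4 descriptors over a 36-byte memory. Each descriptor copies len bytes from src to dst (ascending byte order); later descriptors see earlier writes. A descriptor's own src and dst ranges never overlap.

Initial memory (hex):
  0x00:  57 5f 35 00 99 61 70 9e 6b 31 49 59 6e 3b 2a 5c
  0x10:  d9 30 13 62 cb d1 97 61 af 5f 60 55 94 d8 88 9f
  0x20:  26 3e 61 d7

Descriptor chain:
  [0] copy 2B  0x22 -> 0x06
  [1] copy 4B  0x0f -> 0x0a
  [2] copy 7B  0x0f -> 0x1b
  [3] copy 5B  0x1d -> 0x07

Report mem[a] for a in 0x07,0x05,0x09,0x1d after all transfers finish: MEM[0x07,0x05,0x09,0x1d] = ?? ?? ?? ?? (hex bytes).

MEM[0x07,0x05,0x09,0x1d] = 30 61 62 30

#0 dst[0x06+2] := {0x61,0xd7}
#1 dst[0x0a+4] := {0x5c,0xd9,0x30,0x13}
#2 dst[0x1b+7] := {0x5c,0xd9,0x30,0x13,0x62,0xcb,0xd1}
#3 dst[0x07+5] := {0x30,0x13,0x62,0xcb,0xd1}
query mem[0x07]=0x30, mem[0x05]=0x61, mem[0x09]=0x62, mem[0x1d]=0x30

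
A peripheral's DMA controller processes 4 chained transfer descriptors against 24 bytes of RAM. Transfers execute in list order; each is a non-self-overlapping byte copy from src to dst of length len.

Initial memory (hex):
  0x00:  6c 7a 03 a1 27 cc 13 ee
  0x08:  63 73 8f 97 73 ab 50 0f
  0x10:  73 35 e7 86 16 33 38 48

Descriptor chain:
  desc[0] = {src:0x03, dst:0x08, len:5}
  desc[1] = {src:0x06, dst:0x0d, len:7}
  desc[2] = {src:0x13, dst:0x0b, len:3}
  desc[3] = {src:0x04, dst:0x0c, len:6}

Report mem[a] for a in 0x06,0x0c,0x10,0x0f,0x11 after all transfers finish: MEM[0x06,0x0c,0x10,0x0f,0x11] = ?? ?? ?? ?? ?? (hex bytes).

MEM[0x06,0x0c,0x10,0x0f,0x11] = 13 27 a1 ee 27

[0] 0x03->0x08 len=5 : a1 27 cc 13 ee
[1] 0x06->0x0d len=7 : 13 ee a1 27 cc 13 ee
[2] 0x13->0x0b len=3 : ee 16 33
[3] 0x04->0x0c len=6 : 27 cc 13 ee a1 27
query mem[0x06]=0x13, mem[0x0c]=0x27, mem[0x10]=0xa1, mem[0x0f]=0xee, mem[0x11]=0x27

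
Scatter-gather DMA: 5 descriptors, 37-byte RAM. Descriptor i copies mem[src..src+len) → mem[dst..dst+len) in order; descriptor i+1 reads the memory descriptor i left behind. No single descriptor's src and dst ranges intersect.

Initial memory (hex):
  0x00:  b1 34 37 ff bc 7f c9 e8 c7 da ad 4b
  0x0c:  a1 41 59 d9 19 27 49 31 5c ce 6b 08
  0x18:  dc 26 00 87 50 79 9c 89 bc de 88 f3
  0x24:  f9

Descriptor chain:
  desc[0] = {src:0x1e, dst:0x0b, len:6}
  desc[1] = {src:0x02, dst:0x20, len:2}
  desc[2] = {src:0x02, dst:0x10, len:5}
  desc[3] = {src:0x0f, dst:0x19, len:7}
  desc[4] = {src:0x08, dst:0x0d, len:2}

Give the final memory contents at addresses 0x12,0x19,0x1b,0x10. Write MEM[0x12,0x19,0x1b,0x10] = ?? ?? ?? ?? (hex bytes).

MEM[0x12,0x19,0x1b,0x10] = bc 88 ff 37

  after D0: wrote 6B at 0x0b = 9c89bcde88f3
  after D1: wrote 2B at 0x20 = 37ff
  after D2: wrote 5B at 0x10 = 37ffbc7fc9
  after D3: wrote 7B at 0x19 = 8837ffbc7fc9ce
  after D4: wrote 2B at 0x0d = c7da
query mem[0x12]=0xbc, mem[0x19]=0x88, mem[0x1b]=0xff, mem[0x10]=0x37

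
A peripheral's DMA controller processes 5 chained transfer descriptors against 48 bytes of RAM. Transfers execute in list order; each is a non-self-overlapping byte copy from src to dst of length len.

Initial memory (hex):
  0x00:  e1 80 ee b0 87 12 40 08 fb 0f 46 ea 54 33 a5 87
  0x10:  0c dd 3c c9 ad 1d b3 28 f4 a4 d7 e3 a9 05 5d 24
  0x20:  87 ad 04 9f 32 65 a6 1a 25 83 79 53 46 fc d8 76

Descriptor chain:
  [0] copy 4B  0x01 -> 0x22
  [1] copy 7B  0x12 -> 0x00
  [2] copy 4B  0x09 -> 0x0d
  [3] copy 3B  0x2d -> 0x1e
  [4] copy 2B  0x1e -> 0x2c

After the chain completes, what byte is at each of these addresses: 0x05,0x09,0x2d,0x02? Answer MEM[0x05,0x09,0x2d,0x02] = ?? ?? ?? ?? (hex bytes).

  after D0: wrote 4B at 0x22 = 80eeb087
  after D1: wrote 7B at 0x00 = 3cc9ad1db328f4
  after D2: wrote 4B at 0x0d = 0f46ea54
  after D3: wrote 3B at 0x1e = fcd876
  after D4: wrote 2B at 0x2c = fcd8
query mem[0x05]=0x28, mem[0x09]=0x0f, mem[0x2d]=0xd8, mem[0x02]=0xad

MEM[0x05,0x09,0x2d,0x02] = 28 0f d8 ad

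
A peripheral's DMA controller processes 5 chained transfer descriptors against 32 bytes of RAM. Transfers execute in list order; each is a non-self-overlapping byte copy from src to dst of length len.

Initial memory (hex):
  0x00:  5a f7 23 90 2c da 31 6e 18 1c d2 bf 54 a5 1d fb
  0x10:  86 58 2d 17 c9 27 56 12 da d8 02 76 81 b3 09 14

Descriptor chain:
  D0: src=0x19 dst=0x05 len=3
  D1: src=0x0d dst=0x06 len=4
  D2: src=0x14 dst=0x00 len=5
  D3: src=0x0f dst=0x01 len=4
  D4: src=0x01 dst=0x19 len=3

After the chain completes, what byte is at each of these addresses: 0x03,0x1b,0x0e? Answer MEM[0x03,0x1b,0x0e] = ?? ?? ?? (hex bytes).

D0: mem[0x05..0x07] <- [d8 02 76]
D1: mem[0x06..0x09] <- [a5 1d fb 86]
D2: mem[0x00..0x04] <- [c9 27 56 12 da]
D3: mem[0x01..0x04] <- [fb 86 58 2d]
D4: mem[0x19..0x1b] <- [fb 86 58]
query mem[0x03]=0x58, mem[0x1b]=0x58, mem[0x0e]=0x1d

MEM[0x03,0x1b,0x0e] = 58 58 1d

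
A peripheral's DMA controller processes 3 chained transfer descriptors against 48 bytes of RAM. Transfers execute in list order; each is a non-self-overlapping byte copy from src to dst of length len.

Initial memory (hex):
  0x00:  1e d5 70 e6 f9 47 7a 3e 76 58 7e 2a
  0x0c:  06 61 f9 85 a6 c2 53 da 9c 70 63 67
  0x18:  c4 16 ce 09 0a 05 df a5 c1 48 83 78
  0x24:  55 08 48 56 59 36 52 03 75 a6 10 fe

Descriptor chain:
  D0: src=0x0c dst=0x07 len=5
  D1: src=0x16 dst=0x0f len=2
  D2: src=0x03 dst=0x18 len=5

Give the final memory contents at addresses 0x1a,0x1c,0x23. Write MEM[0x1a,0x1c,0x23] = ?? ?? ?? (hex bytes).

D0: mem[0x07..0x0b] <- [06 61 f9 85 a6]
D1: mem[0x0f..0x10] <- [63 67]
D2: mem[0x18..0x1c] <- [e6 f9 47 7a 06]
query mem[0x1a]=0x47, mem[0x1c]=0x06, mem[0x23]=0x78

MEM[0x1a,0x1c,0x23] = 47 06 78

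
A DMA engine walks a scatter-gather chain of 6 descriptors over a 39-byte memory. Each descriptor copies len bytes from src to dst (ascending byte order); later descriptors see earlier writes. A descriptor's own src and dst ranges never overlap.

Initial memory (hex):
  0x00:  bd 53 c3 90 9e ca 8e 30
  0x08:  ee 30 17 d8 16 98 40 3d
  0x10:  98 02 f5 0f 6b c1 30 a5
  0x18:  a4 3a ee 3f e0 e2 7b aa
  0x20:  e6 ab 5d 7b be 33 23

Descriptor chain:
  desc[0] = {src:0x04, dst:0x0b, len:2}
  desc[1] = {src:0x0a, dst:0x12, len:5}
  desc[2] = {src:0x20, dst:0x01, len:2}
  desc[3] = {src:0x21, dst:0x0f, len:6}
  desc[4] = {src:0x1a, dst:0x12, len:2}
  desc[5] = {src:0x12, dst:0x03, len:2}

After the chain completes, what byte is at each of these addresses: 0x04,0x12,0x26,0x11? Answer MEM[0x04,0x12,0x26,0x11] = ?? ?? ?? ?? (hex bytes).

#0 dst[0x0b+2] := {0x9e,0xca}
#1 dst[0x12+5] := {0x17,0x9e,0xca,0x98,0x40}
#2 dst[0x01+2] := {0xe6,0xab}
#3 dst[0x0f+6] := {0xab,0x5d,0x7b,0xbe,0x33,0x23}
#4 dst[0x12+2] := {0xee,0x3f}
#5 dst[0x03+2] := {0xee,0x3f}
query mem[0x04]=0x3f, mem[0x12]=0xee, mem[0x26]=0x23, mem[0x11]=0x7b

MEM[0x04,0x12,0x26,0x11] = 3f ee 23 7b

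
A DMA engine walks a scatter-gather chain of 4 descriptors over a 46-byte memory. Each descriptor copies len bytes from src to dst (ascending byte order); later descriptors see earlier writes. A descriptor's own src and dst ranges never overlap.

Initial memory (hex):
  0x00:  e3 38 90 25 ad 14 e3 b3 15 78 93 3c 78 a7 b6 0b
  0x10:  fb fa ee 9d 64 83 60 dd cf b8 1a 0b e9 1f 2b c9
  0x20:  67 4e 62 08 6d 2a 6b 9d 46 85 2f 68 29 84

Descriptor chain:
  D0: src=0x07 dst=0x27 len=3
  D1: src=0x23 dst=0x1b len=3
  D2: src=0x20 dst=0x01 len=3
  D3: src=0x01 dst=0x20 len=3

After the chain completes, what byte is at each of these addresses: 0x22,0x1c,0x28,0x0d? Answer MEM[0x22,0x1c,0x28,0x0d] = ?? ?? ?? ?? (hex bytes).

#0 dst[0x27+3] := {0xb3,0x15,0x78}
#1 dst[0x1b+3] := {0x08,0x6d,0x2a}
#2 dst[0x01+3] := {0x67,0x4e,0x62}
#3 dst[0x20+3] := {0x67,0x4e,0x62}
query mem[0x22]=0x62, mem[0x1c]=0x6d, mem[0x28]=0x15, mem[0x0d]=0xa7

MEM[0x22,0x1c,0x28,0x0d] = 62 6d 15 a7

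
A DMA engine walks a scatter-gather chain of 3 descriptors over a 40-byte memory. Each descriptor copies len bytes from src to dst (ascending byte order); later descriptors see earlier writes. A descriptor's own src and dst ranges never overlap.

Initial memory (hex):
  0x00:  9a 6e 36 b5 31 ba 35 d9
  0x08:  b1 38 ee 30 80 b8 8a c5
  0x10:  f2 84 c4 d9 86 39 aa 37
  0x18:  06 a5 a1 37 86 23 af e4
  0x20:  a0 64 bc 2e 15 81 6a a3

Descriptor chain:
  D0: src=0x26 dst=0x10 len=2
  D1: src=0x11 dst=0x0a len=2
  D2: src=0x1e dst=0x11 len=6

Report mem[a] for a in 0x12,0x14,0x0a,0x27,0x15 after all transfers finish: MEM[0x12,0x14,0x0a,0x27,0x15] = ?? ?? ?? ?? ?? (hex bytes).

#0 dst[0x10+2] := {0x6a,0xa3}
#1 dst[0x0a+2] := {0xa3,0xc4}
#2 dst[0x11+6] := {0xaf,0xe4,0xa0,0x64,0xbc,0x2e}
query mem[0x12]=0xe4, mem[0x14]=0x64, mem[0x0a]=0xa3, mem[0x27]=0xa3, mem[0x15]=0xbc

MEM[0x12,0x14,0x0a,0x27,0x15] = e4 64 a3 a3 bc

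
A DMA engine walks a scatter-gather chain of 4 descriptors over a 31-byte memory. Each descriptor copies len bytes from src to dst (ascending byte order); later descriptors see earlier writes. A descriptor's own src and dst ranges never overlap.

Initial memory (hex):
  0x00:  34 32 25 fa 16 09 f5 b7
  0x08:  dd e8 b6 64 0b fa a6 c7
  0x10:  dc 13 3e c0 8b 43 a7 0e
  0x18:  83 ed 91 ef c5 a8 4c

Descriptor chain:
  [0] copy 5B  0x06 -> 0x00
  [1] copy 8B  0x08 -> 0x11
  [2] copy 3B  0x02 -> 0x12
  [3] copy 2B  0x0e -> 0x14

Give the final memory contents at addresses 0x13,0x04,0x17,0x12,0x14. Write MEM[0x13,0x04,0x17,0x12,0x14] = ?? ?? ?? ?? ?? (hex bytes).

[0] 0x06->0x00 len=5 : f5 b7 dd e8 b6
[1] 0x08->0x11 len=8 : dd e8 b6 64 0b fa a6 c7
[2] 0x02->0x12 len=3 : dd e8 b6
[3] 0x0e->0x14 len=2 : a6 c7
query mem[0x13]=0xe8, mem[0x04]=0xb6, mem[0x17]=0xa6, mem[0x12]=0xdd, mem[0x14]=0xa6

MEM[0x13,0x04,0x17,0x12,0x14] = e8 b6 a6 dd a6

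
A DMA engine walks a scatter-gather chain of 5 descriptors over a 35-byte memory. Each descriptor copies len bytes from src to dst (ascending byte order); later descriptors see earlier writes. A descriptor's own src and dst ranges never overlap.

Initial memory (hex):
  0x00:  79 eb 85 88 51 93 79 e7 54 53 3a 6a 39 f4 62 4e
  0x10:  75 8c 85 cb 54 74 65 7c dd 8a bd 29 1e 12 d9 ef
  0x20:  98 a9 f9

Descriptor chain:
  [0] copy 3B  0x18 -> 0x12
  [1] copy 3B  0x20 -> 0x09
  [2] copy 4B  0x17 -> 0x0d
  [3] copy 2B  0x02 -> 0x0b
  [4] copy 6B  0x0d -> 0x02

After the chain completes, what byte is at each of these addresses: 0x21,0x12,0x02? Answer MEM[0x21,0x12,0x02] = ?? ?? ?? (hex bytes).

D0: mem[0x12..0x14] <- [dd 8a bd]
D1: mem[0x09..0x0b] <- [98 a9 f9]
D2: mem[0x0d..0x10] <- [7c dd 8a bd]
D3: mem[0x0b..0x0c] <- [85 88]
D4: mem[0x02..0x07] <- [7c dd 8a bd 8c dd]
query mem[0x21]=0xa9, mem[0x12]=0xdd, mem[0x02]=0x7c

MEM[0x21,0x12,0x02] = a9 dd 7c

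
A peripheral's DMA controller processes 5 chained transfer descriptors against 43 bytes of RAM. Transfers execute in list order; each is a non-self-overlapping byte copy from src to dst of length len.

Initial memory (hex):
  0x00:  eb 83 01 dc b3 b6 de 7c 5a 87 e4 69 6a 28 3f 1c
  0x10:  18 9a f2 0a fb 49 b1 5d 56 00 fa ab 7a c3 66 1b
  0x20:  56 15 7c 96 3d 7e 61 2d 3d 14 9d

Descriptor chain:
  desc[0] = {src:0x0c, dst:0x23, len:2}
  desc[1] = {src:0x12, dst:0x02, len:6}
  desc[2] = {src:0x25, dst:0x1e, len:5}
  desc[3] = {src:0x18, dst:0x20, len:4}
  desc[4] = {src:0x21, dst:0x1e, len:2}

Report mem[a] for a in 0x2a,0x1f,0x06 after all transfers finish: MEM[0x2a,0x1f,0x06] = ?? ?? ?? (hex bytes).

MEM[0x2a,0x1f,0x06] = 9d fa b1

D0: mem[0x23..0x24] <- [6a 28]
D1: mem[0x02..0x07] <- [f2 0a fb 49 b1 5d]
D2: mem[0x1e..0x22] <- [7e 61 2d 3d 14]
D3: mem[0x20..0x23] <- [56 00 fa ab]
D4: mem[0x1e..0x1f] <- [00 fa]
query mem[0x2a]=0x9d, mem[0x1f]=0xfa, mem[0x06]=0xb1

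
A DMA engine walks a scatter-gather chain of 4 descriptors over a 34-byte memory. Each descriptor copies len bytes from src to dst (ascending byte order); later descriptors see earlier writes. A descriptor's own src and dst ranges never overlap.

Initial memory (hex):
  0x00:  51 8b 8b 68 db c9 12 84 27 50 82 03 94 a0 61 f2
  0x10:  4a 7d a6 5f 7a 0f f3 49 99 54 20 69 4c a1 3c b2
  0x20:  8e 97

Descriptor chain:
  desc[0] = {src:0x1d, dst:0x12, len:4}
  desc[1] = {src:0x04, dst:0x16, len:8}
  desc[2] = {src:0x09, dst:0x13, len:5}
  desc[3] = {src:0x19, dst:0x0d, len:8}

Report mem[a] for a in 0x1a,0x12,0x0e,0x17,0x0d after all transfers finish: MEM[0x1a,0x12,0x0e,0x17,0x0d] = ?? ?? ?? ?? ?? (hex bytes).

#0 dst[0x12+4] := {0xa1,0x3c,0xb2,0x8e}
#1 dst[0x16+8] := {0xdb,0xc9,0x12,0x84,0x27,0x50,0x82,0x03}
#2 dst[0x13+5] := {0x50,0x82,0x03,0x94,0xa0}
#3 dst[0x0d+8] := {0x84,0x27,0x50,0x82,0x03,0x3c,0xb2,0x8e}
query mem[0x1a]=0x27, mem[0x12]=0x3c, mem[0x0e]=0x27, mem[0x17]=0xa0, mem[0x0d]=0x84

MEM[0x1a,0x12,0x0e,0x17,0x0d] = 27 3c 27 a0 84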